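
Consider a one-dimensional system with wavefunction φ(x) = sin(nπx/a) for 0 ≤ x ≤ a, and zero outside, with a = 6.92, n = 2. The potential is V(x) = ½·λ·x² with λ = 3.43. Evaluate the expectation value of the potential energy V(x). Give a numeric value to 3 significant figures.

26.3

⟨V⟩ = ∫ V(x)·|φ|² dx / ∫|φ|² dx.
With sin²θ = (1 − cos2θ)/2 on 0 ≤ x ≤ a: ∫sin²(nπx/a) dx = a/2, ∫x·sin²(nπx/a) dx = a²/4, ∫x²·sin²(nπx/a) dx = a³·(1/6 − 1/(4n²π²)); higher powers xᵏ the same way, integrating xᵏ·cos(2nπx/a) by parts.
State is unnormalized: ∫|φ|² dx = 3.4600, and ∫φ*·V(x)·φ dx = 91.119, so ⟨V⟩ = 91.119 / 3.4600.
⟨V⟩ = 26.335.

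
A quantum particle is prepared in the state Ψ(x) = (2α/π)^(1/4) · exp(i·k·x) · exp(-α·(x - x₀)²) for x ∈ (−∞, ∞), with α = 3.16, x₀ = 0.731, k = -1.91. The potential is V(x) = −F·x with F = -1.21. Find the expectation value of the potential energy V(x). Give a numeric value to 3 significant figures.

⟨V⟩ = ∫ V(x)·|Ψ|² dx.
Gaussian moments (u = x − x₀): ∫u^(2j)·e^(−2αu²) du = (2j−1)!!/(4α)^j · √(π/(2α)), odd powers integrate to 0; here √(π/(2α)) = 0.70504.
⟨V⟩ = 0.88451.

0.885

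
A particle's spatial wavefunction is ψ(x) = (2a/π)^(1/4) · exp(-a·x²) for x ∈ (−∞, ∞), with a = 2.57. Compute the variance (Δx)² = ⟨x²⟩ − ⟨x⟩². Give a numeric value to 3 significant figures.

Compute ⟨x⟩ and ⟨x²⟩ separately, then (Δx)² = ⟨x²⟩ − ⟨x⟩².
Gaussian moments: ∫x^(2j)·e^(−2ax²) dx = (2j−1)!!/(4a)^j · √(π/(2a)), odd powers integrate to 0; here √(π/(2a)) = 0.78180.
⟨x⟩ = 0.0000 and ⟨x²⟩ = 0.097276.
(Δx)² = 0.097276 − (0.0000)² = 0.097276.

0.0973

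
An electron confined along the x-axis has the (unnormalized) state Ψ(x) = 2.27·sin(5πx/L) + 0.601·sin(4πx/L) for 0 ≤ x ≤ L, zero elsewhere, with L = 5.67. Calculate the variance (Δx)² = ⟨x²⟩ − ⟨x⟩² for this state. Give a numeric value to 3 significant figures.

2.30

Compute ⟨x⟩ and ⟨x²⟩ separately, then (Δx)² = ⟨x²⟩ − ⟨x⟩².
On 0 ≤ x ≤ L (j ≠ l): ∫sin²(jπx/L) dx = L/2, ∫sin(jπx/L)·sin(lπx/L) dx = 0; diagonal moments ∫x·sin²(jπx/L) dx = L²/4, ∫x²·sin²(jπx/L) dx = L³·(1/6 − 1/(4j²π²)); cross terms ∫x·sin(jπx/L)·sin(lπx/L) dx = 0 for j + l even and −4jlL²/(π²(j² − l²)²) for j + l odd, ∫x²·sin(jπx/L)·sin(lπx/L) dx = (−1)^(j+l)·4jlL³/(π²(j² − l²)²); higher powers the same way via product-to-sum and parts.
Normalization: ∫|Ψ|² dx = 15.632.
⟨x⟩ = 2.2735 and ⟨x²⟩ = 7.4649.
(Δx)² = 7.4649 − (2.2735)² = 2.2962.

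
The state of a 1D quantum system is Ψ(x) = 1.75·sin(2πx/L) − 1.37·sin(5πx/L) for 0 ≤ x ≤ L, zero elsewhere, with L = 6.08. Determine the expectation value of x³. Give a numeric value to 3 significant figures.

59.0

⟨x³⟩ = ∫ x³·|Ψ|² dx / ∫|Ψ|² dx (integrals over the domain).
On 0 ≤ x ≤ L (j ≠ l): ∫sin²(jπx/L) dx = L/2, ∫sin(jπx/L)·sin(lπx/L) dx = 0; diagonal moments ∫x·sin²(jπx/L) dx = L²/4, ∫x²·sin²(jπx/L) dx = L³·(1/6 − 1/(4j²π²)); cross terms ∫x·sin(jπx/L)·sin(lπx/L) dx = 0 for j + l even and −4jlL²/(π²(j² − l²)²) for j + l odd, ∫x²·sin(jπx/L)·sin(lπx/L) dx = (−1)^(j+l)·4jlL³/(π²(j² − l²)²); higher powers the same way via product-to-sum and parts.
State is unnormalized: ∫|Ψ|² dx = 15.016, and ∫Ψ*·x³·Ψ dx = 885.58, so ⟨x³⟩ = 885.58 / 15.016.
⟨x³⟩ = 58.977.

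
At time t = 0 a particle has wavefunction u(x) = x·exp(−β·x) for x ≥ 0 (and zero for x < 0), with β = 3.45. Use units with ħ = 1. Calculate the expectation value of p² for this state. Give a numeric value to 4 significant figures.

11.90

p² u = −ħ² d²u/dx²; ⟨p²⟩ = −ħ² ∫ u*·u'' dx / ∫|u|² dx.
Differentiate x·exp(−β·x) with the product rule; every integrand then reduces to terms xʲ·e^(−2βx) on [0, ∞), with ∫₀^∞ xʲ·e^(−2βx) dx = j!/(2β)^(j+1).
State is unnormalized: ∫|u|² dx = 0.0060881, and ∫u*·(−ħ² u'') dx = 0.072464, so ⟨p²⟩ = 0.072464 / 0.0060881.
⟨p²⟩ = 11.903.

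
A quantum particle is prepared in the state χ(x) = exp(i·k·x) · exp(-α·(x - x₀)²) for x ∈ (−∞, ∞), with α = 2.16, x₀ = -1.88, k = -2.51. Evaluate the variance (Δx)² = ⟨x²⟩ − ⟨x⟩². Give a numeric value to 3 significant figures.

Compute ⟨x⟩ and ⟨x²⟩ separately, then (Δx)² = ⟨x²⟩ − ⟨x⟩².
Gaussian moments (u = x − x₀): ∫u^(2j)·e^(−2αu²) du = (2j−1)!!/(4α)^j · √(π/(2α)), odd powers integrate to 0; here √(π/(2α)) = 0.85277.
Normalization: ∫|χ|² dx = 0.85277.
⟨x⟩ = -1.8800 and ⟨x²⟩ = 3.6501.
(Δx)² = 3.6501 − (-1.8800)² = 0.11574.

0.116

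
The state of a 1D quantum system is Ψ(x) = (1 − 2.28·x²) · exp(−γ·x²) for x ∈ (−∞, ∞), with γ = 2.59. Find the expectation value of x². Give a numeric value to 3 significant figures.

0.0556

⟨x²⟩ = ∫ x²·|Ψ|² dx / ∫|Ψ|² dx (integrals over the domain).
Expand each integrand as polynomial × e^(−2γx²) and use ∫x^(2j)·e^(−2γx²) dx = (2j−1)!!/(4γ)^j · √(π/(2γ)), odd powers → 0; here √(π/(2γ)) = 0.77877.
State is unnormalized: ∫|Ψ|² dx = 0.54915, and ∫Ψ*·x²·Ψ dx = 0.030523, so ⟨x²⟩ = 0.030523 / 0.54915.
⟨x²⟩ = 0.055582.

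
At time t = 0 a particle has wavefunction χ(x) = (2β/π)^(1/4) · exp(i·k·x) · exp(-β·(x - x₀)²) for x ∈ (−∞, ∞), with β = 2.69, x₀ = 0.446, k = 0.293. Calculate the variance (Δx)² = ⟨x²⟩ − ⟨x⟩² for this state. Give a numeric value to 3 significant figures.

0.0929

Compute ⟨x⟩ and ⟨x²⟩ separately, then (Δx)² = ⟨x²⟩ − ⟨x⟩².
Gaussian moments (u = x − x₀): ∫u^(2j)·e^(−2βu²) du = (2j−1)!!/(4β)^j · √(π/(2β)), odd powers integrate to 0; here √(π/(2β)) = 0.76416.
⟨x⟩ = 0.44600 and ⟨x²⟩ = 0.29185.
(Δx)² = 0.29185 − (0.44600)² = 0.092937.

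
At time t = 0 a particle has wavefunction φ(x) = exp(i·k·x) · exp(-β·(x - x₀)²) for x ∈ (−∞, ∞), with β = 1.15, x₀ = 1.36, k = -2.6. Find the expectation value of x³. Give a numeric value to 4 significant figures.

3.402

⟨x³⟩ = ∫ x³·|φ|² dx / ∫|φ|² dx (integrals over the domain).
Gaussian moments (u = x − x₀): ∫u^(2j)·e^(−2βu²) du = (2j−1)!!/(4β)^j · √(π/(2β)), odd powers integrate to 0; here √(π/(2β)) = 1.1687.
State is unnormalized: ∫|φ|² dx = 1.1687, and ∫φ*·x³·φ dx = 3.9765, so ⟨x³⟩ = 3.9765 / 1.1687.
⟨x³⟩ = 3.4024.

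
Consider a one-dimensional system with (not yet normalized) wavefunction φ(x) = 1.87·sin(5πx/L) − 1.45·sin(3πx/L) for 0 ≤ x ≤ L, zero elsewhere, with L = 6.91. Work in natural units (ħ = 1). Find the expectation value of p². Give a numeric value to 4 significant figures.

3.926

p² φ = −ħ² d²φ/dx²; ⟨p²⟩ = −ħ² ∫ φ*·φ'' dx / ∫|φ|² dx.
d²/dx² sin(jπx/L) = −(jπ/L)²·sin(jπx/L); on 0 ≤ x ≤ L, ∫sin²(jπx/L) dx = L/2 and ∫sin(jπx/L)·sin(lπx/L) dx = 0 for j ≠ l, so only diagonal terms survive in ∫|φ|² and ∫φ·φ″; ∫φ·φ′ dx = [φ²/2] between the walls = 0.
State is unnormalized: ∫|φ|² dx = 19.346, and ∫φ*·(−ħ² φ'') dx = 75.947, so ⟨p²⟩ = 75.947 / 19.346.
⟨p²⟩ = 3.9257.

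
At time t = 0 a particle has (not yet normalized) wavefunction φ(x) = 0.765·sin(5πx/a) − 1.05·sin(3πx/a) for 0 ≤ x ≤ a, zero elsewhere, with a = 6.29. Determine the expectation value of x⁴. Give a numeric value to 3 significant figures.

⟨x⁴⟩ = ∫ x⁴·|φ|² dx / ∫|φ|² dx (integrals over the domain).
On 0 ≤ x ≤ a (j ≠ l): ∫sin²(jπx/a) dx = a/2, ∫sin(jπx/a)·sin(lπx/a) dx = 0; diagonal moments ∫x·sin²(jπx/a) dx = a²/4, ∫x²·sin²(jπx/a) dx = a³·(1/6 − 1/(4j²π²)); cross terms ∫x·sin(jπx/a)·sin(lπx/a) dx = 0 for j + l even and −4jla²/(π²(j² − l²)²) for j + l odd, ∫x²·sin(jπx/a)·sin(lπx/a) dx = (−1)^(j+l)·4jla³/(π²(j² − l²)²); higher powers the same way via product-to-sum and parts.
State is unnormalized: ∫|φ|² dx = 5.3079, and ∫φ*·x⁴·φ dx = 960.11, so ⟨x⁴⟩ = 960.11 / 5.3079.
⟨x⁴⟩ = 180.88.

181.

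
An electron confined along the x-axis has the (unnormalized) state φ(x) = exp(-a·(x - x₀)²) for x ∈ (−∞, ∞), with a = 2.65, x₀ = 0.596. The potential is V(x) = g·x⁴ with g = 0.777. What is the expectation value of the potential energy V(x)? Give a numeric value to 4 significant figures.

⟨V⟩ = ∫ V(x)·|φ|² dx / ∫|φ|² dx.
Gaussian moments (u = x − x₀): ∫u^(2j)·e^(−2au²) du = (2j−1)!!/(4a)^j · √(π/(2a)), odd powers integrate to 0; here √(π/(2a)) = 0.76990.
State is unnormalized: ∫|φ|² dx = 0.76990, and ∫φ*·V(x)·φ dx = 0.21173, so ⟨V⟩ = 0.21173 / 0.76990.
⟨V⟩ = 0.27501.

0.2750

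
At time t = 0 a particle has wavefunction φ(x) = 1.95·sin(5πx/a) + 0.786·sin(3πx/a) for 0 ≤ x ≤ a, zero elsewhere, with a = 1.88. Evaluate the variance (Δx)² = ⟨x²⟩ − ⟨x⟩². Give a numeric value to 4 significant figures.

0.4020

Compute ⟨x⟩ and ⟨x²⟩ separately, then (Δx)² = ⟨x²⟩ − ⟨x⟩².
On 0 ≤ x ≤ a (j ≠ l): ∫sin²(jπx/a) dx = a/2, ∫sin(jπx/a)·sin(lπx/a) dx = 0; diagonal moments ∫x·sin²(jπx/a) dx = a²/4, ∫x²·sin²(jπx/a) dx = a³·(1/6 − 1/(4j²π²)); cross terms ∫x·sin(jπx/a)·sin(lπx/a) dx = 0 for j + l even and −4jla²/(π²(j² − l²)²) for j + l odd, ∫x²·sin(jπx/a)·sin(lπx/a) dx = (−1)^(j+l)·4jla³/(π²(j² − l²)²); higher powers the same way via product-to-sum and parts.
Normalization: ∫|φ|² dx = 4.1551.
⟨x⟩ = 0.94000 and ⟨x²⟩ = 1.2856.
(Δx)² = 1.2856 − (0.94000)² = 0.40200.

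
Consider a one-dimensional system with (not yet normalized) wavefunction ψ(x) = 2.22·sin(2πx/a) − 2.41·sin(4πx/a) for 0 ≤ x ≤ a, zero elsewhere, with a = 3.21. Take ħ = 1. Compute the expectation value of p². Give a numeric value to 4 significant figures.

10.05

p² ψ = −ħ² d²ψ/dx²; ⟨p²⟩ = −ħ² ∫ ψ*·ψ'' dx / ∫|ψ|² dx.
d²/dx² sin(jπx/a) = −(jπ/a)²·sin(jπx/a); on 0 ≤ x ≤ a, ∫sin²(jπx/a) dx = a/2 and ∫sin(jπx/a)·sin(lπx/a) dx = 0 for j ≠ l, so only diagonal terms survive in ∫|ψ|² and ∫ψ·ψ″; ∫ψ·ψ′ dx = [ψ²/2] between the walls = 0.
State is unnormalized: ∫|ψ|² dx = 17.232, and ∫ψ*·(−ħ² ψ'') dx = 173.17, so ⟨p²⟩ = 173.17 / 17.232.
⟨p²⟩ = 10.049.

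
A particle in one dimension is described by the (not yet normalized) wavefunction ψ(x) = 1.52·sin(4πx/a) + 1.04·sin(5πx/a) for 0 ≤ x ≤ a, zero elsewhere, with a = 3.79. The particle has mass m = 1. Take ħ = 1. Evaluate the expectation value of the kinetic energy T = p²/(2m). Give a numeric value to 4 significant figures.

T = −(ħ²/2m) d²/dx², so ⟨T⟩ = −(ħ²/2m) ∫ ψ*·ψ'' dx / ∫|ψ|² dx; with m = 1.
d²/dx² sin(jπx/a) = −(jπ/a)²·sin(jπx/a); on 0 ≤ x ≤ a, ∫sin²(jπx/a) dx = a/2 and ∫sin(jπx/a)·sin(lπx/a) dx = 0 for j ≠ l, so only diagonal terms survive in ∫|ψ|² and ∫ψ·ψ″; ∫ψ·ψ′ dx = [ψ²/2] between the walls = 0.
State is unnormalized: ∫|ψ|² dx = 6.4278, and ∫ψ*·(−ħ²/2m · ψ'') dx = 41.670, so ⟨T⟩ = 41.670 / 6.4278.
⟨T⟩ = 6.4827.

6.483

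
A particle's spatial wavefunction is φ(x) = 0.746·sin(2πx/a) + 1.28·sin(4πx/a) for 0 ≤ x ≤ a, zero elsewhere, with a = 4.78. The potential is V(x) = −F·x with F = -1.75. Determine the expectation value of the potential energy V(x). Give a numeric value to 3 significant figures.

4.18

⟨V⟩ = ∫ V(x)·|φ|² dx / ∫|φ|² dx.
On 0 ≤ x ≤ a (j ≠ l): ∫sin²(jπx/a) dx = a/2, ∫sin(jπx/a)·sin(lπx/a) dx = 0; diagonal moments ∫x·sin²(jπx/a) dx = a²/4, ∫x²·sin²(jπx/a) dx = a³·(1/6 − 1/(4j²π²)); cross terms ∫x·sin(jπx/a)·sin(lπx/a) dx = 0 for j + l even and −4jla²/(π²(j² − l²)²) for j + l odd, ∫x²·sin(jπx/a)·sin(lπx/a) dx = (−1)^(j+l)·4jla³/(π²(j² − l²)²); higher powers the same way via product-to-sum and parts.
State is unnormalized: ∫|φ|² dx = 5.2458, and ∫φ*·V(x)·φ dx = 21.941, so ⟨V⟩ = 21.941 / 5.2458.
⟨V⟩ = 4.1825.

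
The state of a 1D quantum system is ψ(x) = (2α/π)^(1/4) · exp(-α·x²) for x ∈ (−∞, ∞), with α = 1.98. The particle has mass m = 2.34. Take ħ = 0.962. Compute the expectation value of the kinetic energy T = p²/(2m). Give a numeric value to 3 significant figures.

T = −(ħ²/2m) d²/dx², so ⟨T⟩ = −(ħ²/2m) ∫ ψ*·ψ'' dx; with m = 2.34.
Gaussian moments: ∫x^(2j)·e^(−2αx²) dx = (2j−1)!!/(4α)^j · √(π/(2α)), odd powers integrate to 0; here √(π/(2α)) = 0.89069. Derivatives: d/dx e^(−αx²) = −2αx·e^(−αx²), d²/dx² e^(−αx²) = (4α²x² − 2α)·e^(−αx²).
⟨T⟩ = 0.39153.

0.392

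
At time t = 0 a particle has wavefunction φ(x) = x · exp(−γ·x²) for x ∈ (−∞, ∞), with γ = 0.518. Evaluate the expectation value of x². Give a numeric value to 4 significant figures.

1.448

⟨x²⟩ = ∫ x²·|φ|² dx / ∫|φ|² dx (integrals over the domain).
Expand each integrand as polynomial × e^(−2γx²) and use ∫x^(2j)·e^(−2γx²) dx = (2j−1)!!/(4γ)^j · √(π/(2γ)), odd powers → 0; here √(π/(2γ)) = 1.7414.
State is unnormalized: ∫|φ|² dx = 0.84044, and ∫φ*·x²·φ dx = 1.2168, so ⟨x²⟩ = 1.2168 / 0.84044.
⟨x²⟩ = 1.4479.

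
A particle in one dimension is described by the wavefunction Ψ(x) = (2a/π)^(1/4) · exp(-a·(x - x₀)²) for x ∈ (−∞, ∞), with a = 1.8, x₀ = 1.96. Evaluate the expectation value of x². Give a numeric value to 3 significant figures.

⟨x²⟩ = ∫ x²·|Ψ|² dx (integrals over the domain).
Gaussian moments (u = x − x₀): ∫u^(2j)·e^(−2au²) du = (2j−1)!!/(4a)^j · √(π/(2a)), odd powers integrate to 0; here √(π/(2a)) = 0.93417.
⟨x²⟩ = 3.9805.

3.98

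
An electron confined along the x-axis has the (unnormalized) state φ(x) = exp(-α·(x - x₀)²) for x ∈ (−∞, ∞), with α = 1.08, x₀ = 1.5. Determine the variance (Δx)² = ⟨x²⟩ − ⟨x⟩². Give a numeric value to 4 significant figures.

Compute ⟨x⟩ and ⟨x²⟩ separately, then (Δx)² = ⟨x²⟩ − ⟨x⟩².
Gaussian moments (u = x − x₀): ∫u^(2j)·e^(−2αu²) du = (2j−1)!!/(4α)^j · √(π/(2α)), odd powers integrate to 0; here √(π/(2α)) = 1.2060.
Normalization: ∫|φ|² dx = 1.2060.
⟨x⟩ = 1.5000 and ⟨x²⟩ = 2.4815.
(Δx)² = 2.4815 − (1.5000)² = 0.23148.

0.2315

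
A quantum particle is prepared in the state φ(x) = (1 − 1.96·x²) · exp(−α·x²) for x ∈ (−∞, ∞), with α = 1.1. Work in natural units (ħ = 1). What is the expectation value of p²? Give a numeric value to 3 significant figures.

p² φ = −ħ² d²φ/dx²; ⟨p²⟩ = −ħ² ∫ φ*·φ'' dx / ∫|φ|² dx.
Expand each integrand as polynomial × e^(−2αx²) and use ∫x^(2j)·e^(−2αx²) dx = (2j−1)!!/(4α)^j · √(π/(2α)), odd powers → 0; here √(π/(2α)) = 1.1950. Differentiate with the product rule, d/dx e^(−αx²) = −2αx·e^(−αx²).
State is unnormalized: ∫|φ|² dx = 0.84173, and ∫φ*·(−ħ² φ'') dx = 4.3114, so ⟨p²⟩ = 4.3114 / 0.84173.
⟨p²⟩ = 5.1221.

5.12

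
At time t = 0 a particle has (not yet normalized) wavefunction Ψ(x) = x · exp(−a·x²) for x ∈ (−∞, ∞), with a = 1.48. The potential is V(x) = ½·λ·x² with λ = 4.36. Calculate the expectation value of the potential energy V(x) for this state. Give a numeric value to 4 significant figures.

⟨V⟩ = ∫ V(x)·|Ψ|² dx / ∫|Ψ|² dx.
Expand each integrand as polynomial × e^(−2ax²) and use ∫x^(2j)·e^(−2ax²) dx = (2j−1)!!/(4a)^j · √(π/(2a)), odd powers → 0; here √(π/(2a)) = 1.0302.
State is unnormalized: ∫|Ψ|² dx = 0.17402, and ∫Ψ*·V(x)·Ψ dx = 0.19225, so ⟨V⟩ = 0.19225 / 0.17402.
⟨V⟩ = 1.1047.

1.105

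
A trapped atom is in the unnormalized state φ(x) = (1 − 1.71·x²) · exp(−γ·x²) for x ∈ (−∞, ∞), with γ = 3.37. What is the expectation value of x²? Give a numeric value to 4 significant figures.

⟨x²⟩ = ∫ x²·|φ|² dx / ∫|φ|² dx (integrals over the domain).
Expand each integrand as polynomial × e^(−2γx²) and use ∫x^(2j)·e^(−2γx²) dx = (2j−1)!!/(4γ)^j · √(π/(2γ)), odd powers → 0; here √(π/(2γ)) = 0.68272.
State is unnormalized: ∫|φ|² dx = 0.54247, and ∫φ*·x²·φ dx = 0.024323, so ⟨x²⟩ = 0.024323 / 0.54247.
⟨x²⟩ = 0.044838.

0.04484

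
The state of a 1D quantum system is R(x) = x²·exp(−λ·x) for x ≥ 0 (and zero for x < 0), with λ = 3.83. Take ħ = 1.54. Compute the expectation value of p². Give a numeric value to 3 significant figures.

p² R = −ħ² d²R/dx²; ⟨p²⟩ = −ħ² ∫ R*·R'' dx / ∫|R|² dx.
Differentiate x²·exp(−λ·x) with the product rule; every integrand then reduces to terms xʲ·e^(−2λx) on [0, ∞), with ∫₀^∞ xʲ·e^(−2λx) dx = j!/(2λ)^(j+1).
State is unnormalized: ∫|R|² dx = 0.00091005, and ∫R*·(−ħ² R'') dx = 0.010553, so ⟨p²⟩ = 0.010553 / 0.00091005.
⟨p²⟩ = 11.596.

11.6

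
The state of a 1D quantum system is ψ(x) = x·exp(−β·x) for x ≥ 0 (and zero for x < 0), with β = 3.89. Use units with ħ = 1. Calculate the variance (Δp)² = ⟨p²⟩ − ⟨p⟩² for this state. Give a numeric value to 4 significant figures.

Compute ⟨p⟩ and ⟨p²⟩ separately; (Δp)² = ⟨p²⟩ − ⟨p⟩².
Differentiate x·exp(−β·x) with the product rule; every integrand then reduces to terms xʲ·e^(−2βx) on [0, ∞), with ∫₀^∞ xʲ·e^(−2βx) dx = j!/(2β)^(j+1).
Normalization: ∫|ψ|² dx = 0.0042471.
⟨p⟩ = 0.0000 and ⟨p²⟩ = 15.132.
(Δp)² = 15.132 − (0.0000)² = 15.132.

15.13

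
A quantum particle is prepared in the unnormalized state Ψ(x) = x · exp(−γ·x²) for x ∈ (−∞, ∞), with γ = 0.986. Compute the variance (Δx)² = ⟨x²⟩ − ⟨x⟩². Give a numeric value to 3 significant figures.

0.761

Compute ⟨x⟩ and ⟨x²⟩ separately, then (Δx)² = ⟨x²⟩ − ⟨x⟩².
Expand each integrand as polynomial × e^(−2γx²) and use ∫x^(2j)·e^(−2γx²) dx = (2j−1)!!/(4γ)^j · √(π/(2γ)), odd powers → 0; here √(π/(2γ)) = 1.2622.
Normalization: ∫|Ψ|² dx = 0.32003.
⟨x⟩ = 0.0000 and ⟨x²⟩ = 0.76065.
(Δx)² = 0.76065 − (0.0000)² = 0.76065.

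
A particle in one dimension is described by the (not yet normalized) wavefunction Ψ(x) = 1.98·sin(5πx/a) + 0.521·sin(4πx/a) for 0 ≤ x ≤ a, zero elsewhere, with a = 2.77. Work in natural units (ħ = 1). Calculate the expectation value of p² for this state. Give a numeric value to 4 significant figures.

p² Ψ = −ħ² d²Ψ/dx²; ⟨p²⟩ = −ħ² ∫ Ψ*·Ψ'' dx / ∫|Ψ|² dx.
d²/dx² sin(jπx/a) = −(jπ/a)²·sin(jπx/a); on 0 ≤ x ≤ a, ∫sin²(jπx/a) dx = a/2 and ∫sin(jπx/a)·sin(lπx/a) dx = 0 for j ≠ l, so only diagonal terms survive in ∫|Ψ|² and ∫Ψ·Ψ″; ∫Ψ·Ψ′ dx = [Ψ²/2] between the walls = 0.
State is unnormalized: ∫|Ψ|² dx = 5.8057, and ∫Ψ*·(−ħ² Ψ'') dx = 182.34, so ⟨p²⟩ = 182.34 / 5.8057.
⟨p²⟩ = 31.408.

31.41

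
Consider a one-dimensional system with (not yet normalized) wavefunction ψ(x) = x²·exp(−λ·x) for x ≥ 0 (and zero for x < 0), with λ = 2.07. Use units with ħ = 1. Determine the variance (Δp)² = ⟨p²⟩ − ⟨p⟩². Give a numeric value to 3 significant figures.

1.43

Compute ⟨p⟩ and ⟨p²⟩ separately; (Δp)² = ⟨p²⟩ − ⟨p⟩².
Differentiate x²·exp(−λ·x) with the product rule; every integrand then reduces to terms xʲ·e^(−2λx) on [0, ∞), with ∫₀^∞ xʲ·e^(−2λx) dx = j!/(2λ)^(j+1).
Normalization: ∫|ψ|² dx = 0.019734.
⟨p⟩ = 0.0000 and ⟨p²⟩ = 1.4283.
(Δp)² = 1.4283 − (0.0000)² = 1.4283.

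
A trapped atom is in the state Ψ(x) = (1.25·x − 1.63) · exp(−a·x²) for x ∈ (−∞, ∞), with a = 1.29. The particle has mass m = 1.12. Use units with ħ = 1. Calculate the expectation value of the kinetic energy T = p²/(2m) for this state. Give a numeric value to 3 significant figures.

0.694

T = −(ħ²/2m) d²/dx², so ⟨T⟩ = −(ħ²/2m) ∫ Ψ*·Ψ'' dx / ∫|Ψ|² dx; with m = 1.12.
Expand each integrand as polynomial × e^(−2ax²) and use ∫x^(2j)·e^(−2ax²) dx = (2j−1)!!/(4a)^j · √(π/(2a)), odd powers → 0; here √(π/(2a)) = 1.1035. Differentiate with the product rule, d/dx e^(−ax²) = −2ax·e^(−ax²).
State is unnormalized: ∫|Ψ|² dx = 3.2660, and ∫Ψ*·(−ħ²/2m · Ψ'') dx = 2.2657, so ⟨T⟩ = 2.2657 / 3.2660.
⟨T⟩ = 0.69373.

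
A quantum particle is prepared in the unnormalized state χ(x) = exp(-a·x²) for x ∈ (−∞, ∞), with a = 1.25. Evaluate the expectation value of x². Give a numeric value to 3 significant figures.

0.200

⟨x²⟩ = ∫ x²·|χ|² dx / ∫|χ|² dx (integrals over the domain).
Gaussian moments: ∫x^(2j)·e^(−2ax²) dx = (2j−1)!!/(4a)^j · √(π/(2a)), odd powers integrate to 0; here √(π/(2a)) = 1.1210.
State is unnormalized: ∫|χ|² dx = 1.1210, and ∫χ*·x²·χ dx = 0.22420, so ⟨x²⟩ = 0.22420 / 1.1210.
⟨x²⟩ = 0.20000.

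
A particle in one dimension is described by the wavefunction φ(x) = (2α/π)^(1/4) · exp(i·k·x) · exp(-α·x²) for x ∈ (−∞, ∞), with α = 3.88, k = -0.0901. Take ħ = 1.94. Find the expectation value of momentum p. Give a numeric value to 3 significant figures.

p φ = −iħ dφ/dx; then ⟨p⟩ = ∫ φ*·(pφ) dx.
Gaussian moments: ∫x^(2j)·e^(−2αx²) dx = (2j−1)!!/(4α)^j · √(π/(2α)), odd powers integrate to 0; here √(π/(2α)) = 0.63627. Derivatives: φ′ = (ik − 2αx)·φ, φ″ = ((ik − 2αx)² − 2α)·φ; the odd-in-x pieces drop out.
⟨p⟩ = -0.17479.

-0.175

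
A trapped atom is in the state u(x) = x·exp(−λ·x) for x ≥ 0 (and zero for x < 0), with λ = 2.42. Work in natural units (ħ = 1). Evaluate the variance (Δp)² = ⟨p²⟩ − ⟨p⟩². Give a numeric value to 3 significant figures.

Compute ⟨p⟩ and ⟨p²⟩ separately; (Δp)² = ⟨p²⟩ − ⟨p⟩².
Differentiate x·exp(−λ·x) with the product rule; every integrand then reduces to terms xʲ·e^(−2λx) on [0, ∞), with ∫₀^∞ xʲ·e^(−2λx) dx = j!/(2λ)^(j+1).
Normalization: ∫|u|² dx = 0.017640.
⟨p⟩ = 0.0000 and ⟨p²⟩ = 5.8564.
(Δp)² = 5.8564 − (0.0000)² = 5.8564.

5.86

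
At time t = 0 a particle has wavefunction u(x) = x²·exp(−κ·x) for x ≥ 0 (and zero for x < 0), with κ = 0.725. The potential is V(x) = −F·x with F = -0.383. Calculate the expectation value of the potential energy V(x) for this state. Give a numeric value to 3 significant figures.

1.32

⟨V⟩ = ∫ V(x)·|u|² dx / ∫|u|² dx.
Every integrand reduces to terms xʲ·e^(−2κx) on [0, ∞); use ∫₀^∞ xʲ·e^(−2κx) dx = j!/(2κ)^(j+1).
State is unnormalized: ∫|u|² dx = 3.7443, and ∫u*·V(x)·u dx = 4.9451, so ⟨V⟩ = 4.9451 / 3.7443.
⟨V⟩ = 1.3207.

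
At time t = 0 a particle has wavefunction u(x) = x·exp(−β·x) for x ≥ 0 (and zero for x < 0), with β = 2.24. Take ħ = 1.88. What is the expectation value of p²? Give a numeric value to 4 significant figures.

17.73

p² u = −ħ² d²u/dx²; ⟨p²⟩ = −ħ² ∫ u*·u'' dx / ∫|u|² dx.
Differentiate x·exp(−β·x) with the product rule; every integrand then reduces to terms xʲ·e^(−2βx) on [0, ∞), with ∫₀^∞ xʲ·e^(−2βx) dx = j!/(2β)^(j+1).
State is unnormalized: ∫|u|² dx = 0.022243, and ∫u*·(−ħ² u'') dx = 0.39446, so ⟨p²⟩ = 0.39446 / 0.022243.
⟨p²⟩ = 17.734.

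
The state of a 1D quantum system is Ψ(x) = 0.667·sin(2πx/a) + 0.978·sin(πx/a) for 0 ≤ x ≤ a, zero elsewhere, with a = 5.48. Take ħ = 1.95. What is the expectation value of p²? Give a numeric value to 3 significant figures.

2.44

p² Ψ = −ħ² d²Ψ/dx²; ⟨p²⟩ = −ħ² ∫ Ψ*·Ψ'' dx / ∫|Ψ|² dx.
d²/dx² sin(jπx/a) = −(jπ/a)²·sin(jπx/a); on 0 ≤ x ≤ a, ∫sin²(jπx/a) dx = a/2 and ∫sin(jπx/a)·sin(lπx/a) dx = 0 for j ≠ l, so only diagonal terms survive in ∫|Ψ|² and ∫Ψ·Ψ″; ∫Ψ·Ψ′ dx = [Ψ²/2] between the walls = 0.
State is unnormalized: ∫|Ψ|² dx = 3.8398, and ∫Ψ*·(−ħ² Ψ'') dx = 9.3687, so ⟨p²⟩ = 9.3687 / 3.8398.
⟨p²⟩ = 2.4399.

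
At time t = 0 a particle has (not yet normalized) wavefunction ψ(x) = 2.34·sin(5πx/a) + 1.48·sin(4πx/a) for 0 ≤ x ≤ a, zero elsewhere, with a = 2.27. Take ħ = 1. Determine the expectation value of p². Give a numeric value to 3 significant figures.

p² ψ = −ħ² d²ψ/dx²; ⟨p²⟩ = −ħ² ∫ ψ*·ψ'' dx / ∫|ψ|² dx.
d²/dx² sin(jπx/a) = −(jπ/a)²·sin(jπx/a); on 0 ≤ x ≤ a, ∫sin²(jπx/a) dx = a/2 and ∫sin(jπx/a)·sin(lπx/a) dx = 0 for j ≠ l, so only diagonal terms survive in ∫|ψ|² and ∫ψ·ψ″; ∫ψ·ψ′ dx = [ψ²/2] between the walls = 0.
State is unnormalized: ∫|ψ|² dx = 8.7009, and ∫ψ*·(−ħ² ψ'') dx = 373.78, so ⟨p²⟩ = 373.78 / 8.7009.
⟨p²⟩ = 42.958.

43.0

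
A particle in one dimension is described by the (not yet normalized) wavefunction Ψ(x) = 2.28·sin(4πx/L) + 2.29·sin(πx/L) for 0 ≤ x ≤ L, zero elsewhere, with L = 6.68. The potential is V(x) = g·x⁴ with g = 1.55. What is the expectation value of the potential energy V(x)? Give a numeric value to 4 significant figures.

393.7

⟨V⟩ = ∫ V(x)·|Ψ|² dx / ∫|Ψ|² dx.
On 0 ≤ x ≤ L (j ≠ l): ∫sin²(jπx/L) dx = L/2, ∫sin(jπx/L)·sin(lπx/L) dx = 0; diagonal moments ∫x·sin²(jπx/L) dx = L²/4, ∫x²·sin²(jπx/L) dx = L³·(1/6 − 1/(4j²π²)); cross terms ∫x·sin(jπx/L)·sin(lπx/L) dx = 0 for j + l even and −4jlL²/(π²(j² − l²)²) for j + l odd, ∫x²·sin(jπx/L)·sin(lπx/L) dx = (−1)^(j+l)·4jlL³/(π²(j² − l²)²); higher powers the same way via product-to-sum and parts.
State is unnormalized: ∫|Ψ|² dx = 34.878, and ∫Ψ*·V(x)·Ψ dx = 13731., so ⟨V⟩ = 13731. / 34.878.
⟨V⟩ = 393.68.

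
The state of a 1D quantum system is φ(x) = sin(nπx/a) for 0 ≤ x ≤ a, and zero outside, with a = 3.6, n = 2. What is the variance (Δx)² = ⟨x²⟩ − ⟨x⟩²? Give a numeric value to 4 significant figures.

0.9159

Compute ⟨x⟩ and ⟨x²⟩ separately, then (Δx)² = ⟨x²⟩ − ⟨x⟩².
With sin²θ = (1 − cos2θ)/2 on 0 ≤ x ≤ a: ∫sin²(nπx/a) dx = a/2, ∫x·sin²(nπx/a) dx = a²/4, ∫x²·sin²(nπx/a) dx = a³·(1/6 − 1/(4n²π²)); higher powers xᵏ the same way, integrating xᵏ·cos(2nπx/a) by parts.
Normalization: ∫|φ|² dx = 1.8000.
⟨x⟩ = 1.8000 and ⟨x²⟩ = 4.1559.
(Δx)² = 4.1559 − (1.8000)² = 0.91586.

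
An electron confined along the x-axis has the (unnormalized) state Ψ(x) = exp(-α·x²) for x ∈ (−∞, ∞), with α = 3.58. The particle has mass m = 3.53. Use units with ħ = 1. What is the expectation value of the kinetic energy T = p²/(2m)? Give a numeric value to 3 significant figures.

0.507

T = −(ħ²/2m) d²/dx², so ⟨T⟩ = −(ħ²/2m) ∫ Ψ*·Ψ'' dx / ∫|Ψ|² dx; with m = 3.53.
Gaussian moments: ∫x^(2j)·e^(−2αx²) dx = (2j−1)!!/(4α)^j · √(π/(2α)), odd powers integrate to 0; here √(π/(2α)) = 0.66240. Derivatives: d/dx e^(−αx²) = −2αx·e^(−αx²), d²/dx² e^(−αx²) = (4α²x² − 2α)·e^(−αx²).
State is unnormalized: ∫|Ψ|² dx = 0.66240, and ∫Ψ*·(−ħ²/2m · Ψ'') dx = 0.33589, so ⟨T⟩ = 0.33589 / 0.66240.
⟨T⟩ = 0.50708.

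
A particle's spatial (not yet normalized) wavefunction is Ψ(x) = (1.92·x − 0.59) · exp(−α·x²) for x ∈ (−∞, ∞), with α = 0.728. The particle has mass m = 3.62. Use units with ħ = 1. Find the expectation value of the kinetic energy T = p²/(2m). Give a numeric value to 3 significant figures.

T = −(ħ²/2m) d²/dx², so ⟨T⟩ = −(ħ²/2m) ∫ Ψ*·Ψ'' dx / ∫|Ψ|² dx; with m = 3.62.
Expand each integrand as polynomial × e^(−2αx²) and use ∫x^(2j)·e^(−2αx²) dx = (2j−1)!!/(4α)^j · √(π/(2α)), odd powers → 0; here √(π/(2α)) = 1.4689. Differentiate with the product rule, d/dx e^(−αx²) = −2αx·e^(−αx²).
State is unnormalized: ∫|Ψ|² dx = 2.3709, and ∫Ψ*·(−ħ²/2m · Ψ'') dx = 0.61236, so ⟨T⟩ = 0.61236 / 2.3709.
⟨T⟩ = 0.25828.

0.258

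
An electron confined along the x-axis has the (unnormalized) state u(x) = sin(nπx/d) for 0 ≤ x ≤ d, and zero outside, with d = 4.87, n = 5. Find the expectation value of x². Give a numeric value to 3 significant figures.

7.86

⟨x²⟩ = ∫ x²·|u|² dx / ∫|u|² dx (integrals over the domain).
With sin²θ = (1 − cos2θ)/2 on 0 ≤ x ≤ d: ∫sin²(nπx/d) dx = d/2, ∫x·sin²(nπx/d) dx = d²/4, ∫x²·sin²(nπx/d) dx = d³·(1/6 − 1/(4n²π²)); higher powers xᵏ the same way, integrating xᵏ·cos(2nπx/d) by parts.
State is unnormalized: ∫|u|² dx = 2.4350, and ∫u*·x²·u dx = 19.133, so ⟨x²⟩ = 19.133 / 2.4350.
⟨x²⟩ = 7.8576.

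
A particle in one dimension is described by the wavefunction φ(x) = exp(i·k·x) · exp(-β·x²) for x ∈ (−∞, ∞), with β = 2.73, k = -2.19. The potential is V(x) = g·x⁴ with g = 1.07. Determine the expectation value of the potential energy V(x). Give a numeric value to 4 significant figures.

⟨V⟩ = ∫ V(x)·|φ|² dx / ∫|φ|² dx.
Gaussian moments: ∫x^(2j)·e^(−2βx²) dx = (2j−1)!!/(4β)^j · √(π/(2β)), odd powers integrate to 0; here √(π/(2β)) = 0.75854.
State is unnormalized: ∫|φ|² dx = 0.75854, and ∫φ*·V(x)·φ dx = 0.020419, so ⟨V⟩ = 0.020419 / 0.75854.
⟨V⟩ = 0.026919.

0.02692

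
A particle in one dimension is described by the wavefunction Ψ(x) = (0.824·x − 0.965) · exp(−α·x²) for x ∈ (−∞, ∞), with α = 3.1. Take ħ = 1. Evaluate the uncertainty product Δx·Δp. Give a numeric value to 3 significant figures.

0.500

Δx = √(⟨x²⟩−⟨x⟩²), Δp = √(⟨p²⟩−⟨p⟩²).
Expand each integrand as polynomial × e^(−2αx²) and use ∫x^(2j)·e^(−2αx²) dx = (2j−1)!!/(4α)^j · √(π/(2α)), odd powers → 0; here √(π/(2α)) = 0.71183. Differentiate with the product rule, d/dx e^(−αx²) = −2αx·e^(−αx²).
Normalization: ∫|Ψ|² dx = 0.70186.
⟨x⟩ = -0.13008, ⟨x²⟩ = 0.089602 ⇒ Δx = 0.26960.
⟨p⟩ = 0.0000, ⟨p²⟩ = 3.4443 ⇒ Δp = 1.8559.
Δx·Δp = 0.50034.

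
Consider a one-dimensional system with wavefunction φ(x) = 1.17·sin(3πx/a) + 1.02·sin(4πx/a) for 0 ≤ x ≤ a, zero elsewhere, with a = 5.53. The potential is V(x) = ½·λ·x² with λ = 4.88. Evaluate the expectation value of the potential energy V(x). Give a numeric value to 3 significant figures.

9.86

⟨V⟩ = ∫ V(x)·|φ|² dx / ∫|φ|² dx.
On 0 ≤ x ≤ a (j ≠ l): ∫sin²(jπx/a) dx = a/2, ∫sin(jπx/a)·sin(lπx/a) dx = 0; diagonal moments ∫x·sin²(jπx/a) dx = a²/4, ∫x²·sin²(jπx/a) dx = a³·(1/6 − 1/(4j²π²)); cross terms ∫x·sin(jπx/a)·sin(lπx/a) dx = 0 for j + l even and −4jla²/(π²(j² − l²)²) for j + l odd, ∫x²·sin(jπx/a)·sin(lπx/a) dx = (−1)^(j+l)·4jla³/(π²(j² − l²)²); higher powers the same way via product-to-sum and parts.
State is unnormalized: ∫|φ|² dx = 6.6617, and ∫φ*·V(x)·φ dx = 65.672, so ⟨V⟩ = 65.672 / 6.6617.
⟨V⟩ = 9.8581.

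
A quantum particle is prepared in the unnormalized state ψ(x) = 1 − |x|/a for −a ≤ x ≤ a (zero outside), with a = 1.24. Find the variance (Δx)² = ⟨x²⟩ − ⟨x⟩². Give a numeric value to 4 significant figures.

0.1538

Compute ⟨x⟩ and ⟨x²⟩ separately, then (Δx)² = ⟨x²⟩ − ⟨x⟩².
ψ is even, so ∫ over [−a, a] = 2∫₀ᵃ with ψ = 1 − x/a there: ∫₀ᵃ (1 − x/a)² dx = a/3, ∫₀ᵃ x²(1 − x/a)² dx = a³/30, ∫₀ᵃ x⁴(1 − x/a)² dx = a⁵/105.
Normalization: ∫|ψ|² dx = 0.82667.
⟨x⟩ = 0.0000 and ⟨x²⟩ = 0.15376.
(Δx)² = 0.15376 − (0.0000)² = 0.15376.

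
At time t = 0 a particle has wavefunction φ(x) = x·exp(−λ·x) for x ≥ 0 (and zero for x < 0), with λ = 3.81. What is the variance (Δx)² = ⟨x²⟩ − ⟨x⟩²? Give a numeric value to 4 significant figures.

0.05167

Compute ⟨x⟩ and ⟨x²⟩ separately, then (Δx)² = ⟨x²⟩ − ⟨x⟩².
Every integrand reduces to terms xʲ·e^(−2λx) on [0, ∞); use ∫₀^∞ xʲ·e^(−2λx) dx = j!/(2λ)^(j+1).
Normalization: ∫|φ|² dx = 0.0045203.
⟨x⟩ = 0.39370 and ⟨x²⟩ = 0.20667.
(Δx)² = 0.20667 − (0.39370)² = 0.051667.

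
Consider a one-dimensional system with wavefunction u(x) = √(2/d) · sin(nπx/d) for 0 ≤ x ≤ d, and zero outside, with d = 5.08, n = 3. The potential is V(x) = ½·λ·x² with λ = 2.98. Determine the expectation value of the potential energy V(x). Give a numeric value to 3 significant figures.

12.6

⟨V⟩ = ∫ V(x)·|u|² dx.
With sin²θ = (1 − cos2θ)/2 on 0 ≤ x ≤ d: ∫sin²(nπx/d) dx = d/2, ∫x·sin²(nπx/d) dx = d²/4, ∫x²·sin²(nπx/d) dx = d³·(1/6 − 1/(4n²π²)); higher powers xᵏ the same way, integrating xᵏ·cos(2nπx/d) by parts.
⟨V⟩ = 12.601.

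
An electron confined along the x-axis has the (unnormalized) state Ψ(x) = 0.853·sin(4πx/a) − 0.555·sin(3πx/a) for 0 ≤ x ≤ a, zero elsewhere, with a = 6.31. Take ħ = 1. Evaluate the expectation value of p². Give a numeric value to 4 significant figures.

p² Ψ = −ħ² d²Ψ/dx²; ⟨p²⟩ = −ħ² ∫ Ψ*·Ψ'' dx / ∫|Ψ|² dx.
d²/dx² sin(jπx/a) = −(jπ/a)²·sin(jπx/a); on 0 ≤ x ≤ a, ∫sin²(jπx/a) dx = a/2 and ∫sin(jπx/a)·sin(lπx/a) dx = 0 for j ≠ l, so only diagonal terms survive in ∫|Ψ|² and ∫Ψ·Ψ″; ∫Ψ·Ψ′ dx = [Ψ²/2] between the walls = 0.
State is unnormalized: ∫|Ψ|² dx = 3.2674, and ∫Ψ*·(−ħ² Ψ'') dx = 11.273, so ⟨p²⟩ = 11.273 / 3.2674.
⟨p²⟩ = 3.4500.

3.450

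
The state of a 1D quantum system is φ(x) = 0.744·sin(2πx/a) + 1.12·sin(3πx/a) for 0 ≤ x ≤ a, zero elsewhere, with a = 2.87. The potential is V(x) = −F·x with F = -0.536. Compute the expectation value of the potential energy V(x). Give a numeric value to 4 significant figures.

⟨V⟩ = ∫ V(x)·|φ|² dx / ∫|φ|² dx.
On 0 ≤ x ≤ a (j ≠ l): ∫sin²(jπx/a) dx = a/2, ∫sin(jπx/a)·sin(lπx/a) dx = 0; diagonal moments ∫x·sin²(jπx/a) dx = a²/4, ∫x²·sin²(jπx/a) dx = a³·(1/6 − 1/(4j²π²)); cross terms ∫x·sin(jπx/a)·sin(lπx/a) dx = 0 for j + l even and −4jla²/(π²(j² − l²)²) for j + l odd, ∫x²·sin(jπx/a)·sin(lπx/a) dx = (−1)^(j+l)·4jla³/(π²(j² − l²)²); higher powers the same way via product-to-sum and parts.
State is unnormalized: ∫|φ|² dx = 2.5944, and ∫φ*·V(x)·φ dx = 1.2798, so ⟨V⟩ = 1.2798 / 2.5944.
⟨V⟩ = 0.49330.

0.4933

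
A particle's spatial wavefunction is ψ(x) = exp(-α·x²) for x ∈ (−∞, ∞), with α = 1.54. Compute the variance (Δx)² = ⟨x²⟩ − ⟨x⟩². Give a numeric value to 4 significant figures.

Compute ⟨x⟩ and ⟨x²⟩ separately, then (Δx)² = ⟨x²⟩ − ⟨x⟩².
Gaussian moments: ∫x^(2j)·e^(−2αx²) dx = (2j−1)!!/(4α)^j · √(π/(2α)), odd powers integrate to 0; here √(π/(2α)) = 1.0099.
Normalization: ∫|ψ|² dx = 1.0099.
⟨x⟩ = 0.0000 and ⟨x²⟩ = 0.16234.
(Δx)² = 0.16234 − (0.0000)² = 0.16234.

0.1623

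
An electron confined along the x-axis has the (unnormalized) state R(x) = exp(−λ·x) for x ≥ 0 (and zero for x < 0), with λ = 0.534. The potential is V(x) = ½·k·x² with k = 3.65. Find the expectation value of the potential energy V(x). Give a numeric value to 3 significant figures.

3.20

⟨V⟩ = ∫ V(x)·|R|² dx / ∫|R|² dx.
Every integrand reduces to terms xʲ·e^(−2λx) on [0, ∞); use ∫₀^∞ xʲ·e^(−2λx) dx = j!/(2λ)^(j+1).
State is unnormalized: ∫|R|² dx = 0.93633, and ∫R*·V(x)·R dx = 2.9963, so ⟨V⟩ = 2.9963 / 0.93633.
⟨V⟩ = 3.2000.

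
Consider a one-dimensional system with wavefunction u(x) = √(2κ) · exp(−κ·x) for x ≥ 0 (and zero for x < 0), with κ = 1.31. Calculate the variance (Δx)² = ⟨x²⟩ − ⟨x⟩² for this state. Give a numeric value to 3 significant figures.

0.146

Compute ⟨x⟩ and ⟨x²⟩ separately, then (Δx)² = ⟨x²⟩ − ⟨x⟩².
Every integrand reduces to terms xʲ·e^(−2κx) on [0, ∞); use ∫₀^∞ xʲ·e^(−2κx) dx = j!/(2κ)^(j+1).
⟨x⟩ = 0.38168 and ⟨x²⟩ = 0.29136.
(Δx)² = 0.29136 − (0.38168)² = 0.14568.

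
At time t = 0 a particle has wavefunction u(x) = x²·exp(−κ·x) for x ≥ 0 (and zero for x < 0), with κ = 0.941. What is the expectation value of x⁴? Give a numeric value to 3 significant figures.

⟨x⁴⟩ = ∫ x⁴·|u|² dx / ∫|u|² dx (integrals over the domain).
Every integrand reduces to terms xʲ·e^(−2κx) on [0, ∞); use ∫₀^∞ xʲ·e^(−2κx) dx = j!/(2κ)^(j+1).
State is unnormalized: ∫|u|² dx = 1.0165, and ∫u*·x⁴·u dx = 136.13, so ⟨x⁴⟩ = 136.13 / 1.0165.
⟨x⁴⟩ = 133.92.

134.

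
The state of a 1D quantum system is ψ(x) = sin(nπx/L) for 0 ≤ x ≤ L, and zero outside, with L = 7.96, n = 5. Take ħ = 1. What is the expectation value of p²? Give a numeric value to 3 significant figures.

3.89

p² ψ = −ħ² d²ψ/dx²; ⟨p²⟩ = −ħ² ∫ ψ*·ψ'' dx / ∫|ψ|² dx.
d/dx sin(nπx/L) = (nπ/L)·cos(nπx/L) and d²/dx² sin(nπx/L) = −(nπ/L)²·sin(nπx/L); on 0 ≤ x ≤ L, ∫sin²(nπx/L) dx = L/2 and ∫sin(nπx/L)·cos(nπx/L) dx = 0.
State is unnormalized: ∫|ψ|² dx = 3.9800, and ∫ψ*·(−ħ² ψ'') dx = 15.499, so ⟨p²⟩ = 15.499 / 3.9800.
⟨p²⟩ = 3.8942.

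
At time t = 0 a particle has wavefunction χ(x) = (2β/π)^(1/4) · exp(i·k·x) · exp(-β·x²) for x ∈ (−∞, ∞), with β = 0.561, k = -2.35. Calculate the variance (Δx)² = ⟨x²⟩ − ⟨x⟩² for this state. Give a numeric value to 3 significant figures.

Compute ⟨x⟩ and ⟨x²⟩ separately, then (Δx)² = ⟨x²⟩ − ⟨x⟩².
Gaussian moments: ∫x^(2j)·e^(−2βx²) dx = (2j−1)!!/(4β)^j · √(π/(2β)), odd powers integrate to 0; here √(π/(2β)) = 1.6733.
⟨x⟩ = 0.0000 and ⟨x²⟩ = 0.44563.
(Δx)² = 0.44563 − (0.0000)² = 0.44563.

0.446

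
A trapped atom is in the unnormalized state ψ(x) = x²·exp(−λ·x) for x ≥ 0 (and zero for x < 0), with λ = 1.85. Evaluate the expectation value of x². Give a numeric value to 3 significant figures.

⟨x²⟩ = ∫ x²·|ψ|² dx / ∫|ψ|² dx (integrals over the domain).
Every integrand reduces to terms xʲ·e^(−2λx) on [0, ∞); use ∫₀^∞ xʲ·e^(−2λx) dx = j!/(2λ)^(j+1).
State is unnormalized: ∫|ψ|² dx = 0.034610, and ∫ψ*·x²·ψ dx = 0.075844, so ⟨x²⟩ = 0.075844 / 0.034610.
⟨x²⟩ = 2.1914.

2.19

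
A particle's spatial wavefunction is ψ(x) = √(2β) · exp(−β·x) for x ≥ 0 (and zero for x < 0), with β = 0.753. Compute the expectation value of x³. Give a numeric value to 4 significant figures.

⟨x³⟩ = ∫ x³·|ψ|² dx (integrals over the domain).
Every integrand reduces to terms xʲ·e^(−2βx) on [0, ∞); use ∫₀^∞ xʲ·e^(−2βx) dx = j!/(2β)^(j+1).
⟨x³⟩ = 1.7566.

1.757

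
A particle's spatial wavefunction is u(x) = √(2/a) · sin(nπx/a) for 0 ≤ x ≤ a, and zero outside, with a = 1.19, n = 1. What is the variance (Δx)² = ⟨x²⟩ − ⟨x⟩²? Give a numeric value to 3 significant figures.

0.0463

Compute ⟨x⟩ and ⟨x²⟩ separately, then (Δx)² = ⟨x²⟩ − ⟨x⟩².
With sin²θ = (1 − cos2θ)/2 on 0 ≤ x ≤ a: ∫sin²(nπx/a) dx = a/2, ∫x·sin²(nπx/a) dx = a²/4, ∫x²·sin²(nπx/a) dx = a³·(1/6 − 1/(4n²π²)); higher powers xᵏ the same way, integrating xᵏ·cos(2nπx/a) by parts.
⟨x⟩ = 0.59500 and ⟨x²⟩ = 0.40029.
(Δx)² = 0.40029 − (0.59500)² = 0.046268.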